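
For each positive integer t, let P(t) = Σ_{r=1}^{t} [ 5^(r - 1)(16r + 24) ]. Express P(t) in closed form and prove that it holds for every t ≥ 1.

We claim P(t) = 5^t(4t + 5) - 5 for all t ≥ 1.
Base case (t = 1): P(1) = 40, and the closed form gives 40. They agree.
For the inductive step, assume it holds for an arbitrary r ≥ 1, so P(r) = 5^r(4r + 5) - 5.
Then P(r+1) = P(r) + (5^r(16r + 40)) = (5^r(4r + 5) - 5) + (5^r(16r + 40)).
Simplifying, P(r+1) = 20·5^r·r + 45·5^r - 5 = 5^(r+1)(4(r+1) + 5) - 5,
which is the closed form with t = r+1.
Hence, by induction on t, the claim holds for every t ≥ 1.

P(t) = 5^t(4t + 5) - 5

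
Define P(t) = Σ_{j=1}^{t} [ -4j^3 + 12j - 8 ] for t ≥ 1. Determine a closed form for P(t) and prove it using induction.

We claim P(t) = -t(t - 1)(t^2 + 3t - 2) for all t ≥ 1.
For the base case t = 1: P(1) = 0, and the closed form gives 0. They agree.
Suppose the result is true for t = j, so P(j) = j(-j^3 - 2j^2 + 5j - 2).
Then P(j+1) = P(j) + (4j^2·(-j - 3)) = (j(-j^3 - 2j^2 + 5j - 2)) + (4j^2·(-j - 3)).
Simplifying, P(j+1) = -j(j + 1)(j^2 + 5j + 2) = -(j+1)((j+1) - 1)((j+1)^2 + 3(j+1) - 2),
which is the closed form with t = j+1.
Hence, by induction on t, the claim holds for every t ≥ 1.

P(t) = -t(t - 1)(t^2 + 3t - 2)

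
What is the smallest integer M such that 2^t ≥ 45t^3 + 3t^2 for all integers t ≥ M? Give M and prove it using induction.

At t = 18: 262144 < 263412, so the inequality fails and M ≥ 19. We prove 2^t ≥ 45t^3 + 3t^2 for all t ≥ 19.
For the base case t = 19: 2^t = 524288 and 45t^3 + 3t^2 = 309738, so 524288 ≥ 309738.
Suppose the result is true for t = p, so 2^p ≥ 45p^3 + 3p^2.
Then 2^(p + 1) = 2·(2^p) ≥ 2·(45p^3 + 3p^2).
Also, for p ≥ 19 we have 2·(45p^3 + 3p^2) ≥ 45(p+1)^3 + 3(p+1)^2, since 2·(45p^3 + 3p^2) − (45(p+1)^3 + 3(p+1)^2) = 45p^3 - 132p^2 - 141p - 48, which is nonnegative for all p ≥ 19.
Combining, 2^(p + 1) ≥ 45(p+1)^3 + 3(p+1)^2.
By the principle of mathematical induction, the result holds for all t ≥ 19.
Hence the smallest such M is 19.

M = 19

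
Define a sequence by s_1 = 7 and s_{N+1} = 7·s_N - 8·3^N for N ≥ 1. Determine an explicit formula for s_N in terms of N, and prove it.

Computing the first terms: s_1 = 7, s_2 = 25, s_3 = 103. This suggests s_N = 2·3^N + 7^(N - 1).
For the base case N = 1: the formula gives 7 = 7 = s_1.
For the inductive step, assume it holds for an arbitrary p ≥ 1, so s_p = 2·3^p + 7^(p - 1).
Then s_{p+1} = 7·s_p - 8·3^p = 7·(2·3^p + 7^(p - 1)) - 8·3^p = 2·3^(p + 1) + 7^p = 2·3^(p+1) + 7^((p+1) - 1),
which is the claimed formula at N = p+1.
By the principle of mathematical induction, the result holds for all N ≥ 1.

s_N = 2·3^N + 7^(N - 1)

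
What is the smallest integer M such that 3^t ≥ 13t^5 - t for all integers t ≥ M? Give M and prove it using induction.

At t = 14: 4782969 < 6991698, so the inequality fails and M ≥ 15. We prove 3^t ≥ 13t^5 - t for all t ≥ 15.
When t = 15: 3^t = 14348907 and 13t^5 - t = 9871860, so 14348907 ≥ 9871860.
Inductive step: suppose the statement holds for some k ≥ 15, so 3^k ≥ 13k^5 - k.
Then 3^(k + 1) = 3·(3^k) ≥ 3·(13k^5 - k).
Also, for k ≥ 15 we have 3·(13k^5 - k) ≥ 13(k+1)^5 - (k+1), since 3·(13k^5 - k) − (13(k+1)^5 - (k+1)) = 26k^5 - 65k^4 - 130k^3 - 130k^2 - 67k - 12, which is nonnegative for all k ≥ 15.
Combining, 3^(k + 1) ≥ 13(k+1)^5 - (k+1).
Hence, by induction on t, the claim holds for every t ≥ 15.
Hence the smallest such M is 15.

M = 15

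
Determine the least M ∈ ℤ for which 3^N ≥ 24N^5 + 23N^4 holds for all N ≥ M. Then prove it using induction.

M = 16

At N = 15: 14348907 < 19389375, so the inequality fails and M ≥ 16. We prove 3^N ≥ 24N^5 + 23N^4 for all N ≥ 16.
Base step (N = 16): 3^N = 43046721 and 24N^5 + 23N^4 = 26673152, so 43046721 ≥ 26673152.
Suppose the result is true for N = i, so 3^i ≥ 24i^5 + 23i^4.
Then 3^(i + 1) = 3·(3^i) ≥ 3·(24i^5 + 23i^4).
Also, for i ≥ 16 we have 3·(24i^5 + 23i^4) ≥ 24(i+1)^5 + 23(i+1)^4, since 3·(24i^5 + 23i^4) − (24(i+1)^5 + 23(i+1)^4) = 48i^5 - 74i^4 - 332i^3 - 378i^2 - 212i - 47, which is nonnegative for all i ≥ 16.
Combining, 3^(i + 1) ≥ 24(i+1)^5 + 23(i+1)^4.
By induction, the statement is established for all N ≥ 16.
Hence the smallest such M is 16.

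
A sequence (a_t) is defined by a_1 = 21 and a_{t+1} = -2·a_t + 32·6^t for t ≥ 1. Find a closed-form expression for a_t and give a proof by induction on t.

a_t = -3(-2)^(t - 1) + 4·6^t

Computing the first terms: a_1 = 21, a_2 = 150, a_3 = 852. This suggests a_t = -3(-2)^(t - 1) + 4·6^t.
Base step (t = 1): the formula gives 21 = 21 = a_1.
For the inductive step, assume it holds for an arbitrary k ≥ 1, so a_k = -3(-2)^(k - 1) + 4·6^k.
Then a_{k+1} = -2·a_k + 32·6^k = -2·(-3(-2)^(k - 1) + 4·6^k) + 32·6^k = -3(-2)^k + 4·6^(k + 1) = -3(-2)^((k+1) - 1) + 4·6^(k+1),
which is the claimed formula at t = k+1.
By the principle of mathematical induction, the result holds for all t ≥ 1.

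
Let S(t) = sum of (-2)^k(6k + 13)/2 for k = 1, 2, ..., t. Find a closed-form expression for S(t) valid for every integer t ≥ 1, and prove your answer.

We claim S(t) = (-2)^t(2t + 5) - 5 for all t ≥ 1.
Base step (t = 1): S(1) = -19, and the closed form gives -19. They agree.
Suppose the result is true for t = k, so S(k) = (-2)^k(2k + 5) - 5.
Then S(k+1) = S(k) + ((-2)^k(-6k - 19)) = ((-2)^k(2k + 5) - 5) + ((-2)^k(-6k - 19)).
Simplifying, S(k+1) = -4(-2)^k·k - 14(-2)^k - 5 = (-2)^(k+1)(2(k+1) + 5) - 5,
which is the closed form with t = k+1.
By induction, the statement is established for all t ≥ 1.

S(t) = (-2)^t(2t + 5) - 5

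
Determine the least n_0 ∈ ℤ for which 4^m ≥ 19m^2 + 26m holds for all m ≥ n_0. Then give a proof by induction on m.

At m = 4: 256 < 408, so the inequality fails and n_0 ≥ 5. We prove 4^m ≥ 19m^2 + 26m for all m ≥ 5.
For the base case m = 5: 4^m = 1024 and 19m^2 + 26m = 605, so 1024 ≥ 605.
Suppose the result is true for m = i, so 4^i ≥ 19i^2 + 26i.
Then 4^(i + 1) = 4·(4^i) ≥ 4·(19i^2 + 26i).
Also, for i ≥ 5 we have 4·(19i^2 + 26i) ≥ 19(i+1)^2 + 26(i+1), since 4·(19i^2 + 26i) − (19(i+1)^2 + 26(i+1)) = 57i^2 + 40i - 45, which is nonnegative for all i ≥ 5.
Combining, 4^(i + 1) ≥ 19(i+1)^2 + 26(i+1).
By induction, the statement is established for all m ≥ 5.
Hence the smallest such n_0 is 5.

n_0 = 5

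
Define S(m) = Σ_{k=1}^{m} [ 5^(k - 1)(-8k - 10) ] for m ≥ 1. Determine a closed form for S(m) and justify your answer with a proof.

We claim S(m) = -2·5^m(m + 1) + 2 for all m ≥ 1.
For the base case m = 1: S(1) = -18, and the closed form gives -18. They agree.
Inductive step: suppose the statement holds for some k ≥ 1, so S(k) = -2·5^k(k + 1) + 2.
Then S(k+1) = S(k) + (5^k(-8k - 18)) = (-2·5^k(k + 1) + 2) + (5^k(-8k - 18)).
Simplifying, S(k+1) = -10·5^k·k - 20·5^k + 2 = -2·5^(k+1)((k+1) + 1) + 2,
which is the closed form with m = k+1.
Hence, by induction on m, the claim holds for every m ≥ 1.

S(m) = -2·5^m(m + 1) + 2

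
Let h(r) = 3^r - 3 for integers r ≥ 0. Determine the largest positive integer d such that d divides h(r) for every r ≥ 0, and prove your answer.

d = 2

Computing the first values: h(0) = -2 and h(1) = 0; gcd(-2, 0) = 2, so d ≤ 2.
We prove 2 | 3^r - 3 for all r ≥ 0 by induction on r.
For the base case r = 0: h(0) = -2 = 2·(-1), so 2 | h(0).
Inductive step: assume the claim holds for r = i, i.e. 2 | h(i). Then
h(i+1) = 3^(i+1) - 3 = 3·(3^i - 3) + 6 = 3·h(i) + 6. The first term is divisible by 2 by the inductive hypothesis, and 6 is divisible by 2. Hence 2 | h(i+1).
By induction, the statement is established for all r ≥ 0.
Therefore the largest such d is 2.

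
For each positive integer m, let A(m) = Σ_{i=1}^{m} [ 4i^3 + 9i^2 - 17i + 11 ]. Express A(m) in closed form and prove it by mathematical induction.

A(m) = m(m^3 + 5m^2 - 3m + 4)

We claim A(m) = m(m^3 + 5m^2 - 3m + 4) for all m ≥ 1.
Base step (m = 1): A(1) = 7, and the closed form gives 7. They agree.
Inductive step: suppose the statement holds for some i ≥ 1, so A(i) = i(i^3 + 5i^2 - 3i + 4).
Then A(i+1) = A(i) + (4i^3 + 21i^2 + 13i + 7) = (i(i^3 + 5i^2 - 3i + 4)) + (4i^3 + 21i^2 + 13i + 7).
Simplifying, A(i+1) = (i + 1)(i^3 + 8i^2 + 10i + 7) = (i+1)((i+1)^3 + 5(i+1)^2 - 3(i+1) + 4),
which is the closed form with m = i+1.
By the principle of mathematical induction, the result holds for all m ≥ 1.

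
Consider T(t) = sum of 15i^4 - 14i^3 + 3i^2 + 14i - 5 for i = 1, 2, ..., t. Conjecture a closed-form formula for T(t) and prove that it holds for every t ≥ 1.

We claim T(t) = t(3t^4 + 4t^3 - t^2 + 5t + 2) for all t ≥ 1.
Base case (t = 1): T(1) = 13, and the closed form gives 13. They agree.
Inductive step: suppose the statement holds for some i ≥ 1, so T(i) = i(3i^4 + 4i^3 - i^2 + 5i + 2).
Then T(i+1) = T(i) + (15i^4 + 46i^3 + 51i^2 + 38i + 13) = (i(3i^4 + 4i^3 - i^2 + 5i + 2)) + (15i^4 + 46i^3 + 51i^2 + 38i + 13).
Simplifying, T(i+1) = (i + 1)(3i^4 + 16i^3 + 29i^2 + 27i + 13) = (i+1)(3(i+1)^4 + 4(i+1)^3 - (i+1)^2 + 5(i+1) + 2),
which is the closed form with t = i+1.
By the principle of mathematical induction, the result holds for all t ≥ 1.

T(t) = t(3t^4 + 4t^3 - t^2 + 5t + 2)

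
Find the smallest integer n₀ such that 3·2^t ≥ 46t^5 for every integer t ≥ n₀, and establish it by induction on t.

At t = 27: 402653184 < 660049722, so the inequality fails and n₀ ≥ 28. We prove 3·2^t ≥ 46t^5 for all t ≥ 28.
When t = 28: 3·2^t = 805306368 and 46t^5 = 791676928, so 805306368 ≥ 791676928.
For the inductive step, assume it holds for an arbitrary k ≥ 28, so 3·2^k ≥ 46k^5.
Then 3·2^(k + 1) = 2·(3·2^k) ≥ 2·(46k^5).
Also, for k ≥ 28 we have 2·(46k^5) ≥ 46(k+1)^5, since 2 ≥ (1 + 1/k)^5 for all k ≥ 28.
Combining, 3·2^(k + 1) ≥ 46(k+1)^5.
This completes the induction.
Hence the smallest such n₀ is 28.

n₀ = 28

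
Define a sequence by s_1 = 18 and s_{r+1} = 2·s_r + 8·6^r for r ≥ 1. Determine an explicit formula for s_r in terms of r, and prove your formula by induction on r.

Computing the first terms: s_1 = 18, s_2 = 84, s_3 = 456. This suggests s_r = 3·2^r + 2·6^r.
When r = 1: the formula gives 18 = 18 = s_1.
Suppose the result is true for r = m, so s_m = 3·2^m + 2·6^m.
Then s_{m+1} = 2·s_m + 8·6^m = 2·(3·2^m + 2·6^m) + 8·6^m = 3·2^(m + 1) + 2·6^(m + 1),
which is the claimed formula at r = m+1.
By induction, the statement is established for all r ≥ 1.

s_r = 3·2^r + 2·6^r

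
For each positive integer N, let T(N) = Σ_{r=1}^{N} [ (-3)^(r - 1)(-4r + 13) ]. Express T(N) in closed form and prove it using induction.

We claim T(N) = (-3)^N(N - 3) + 3 for all N ≥ 1.
When N = 1: T(1) = 9, and the closed form gives 9. They agree.
Suppose the result is true for N = r, so T(r) = (-3)^r(r - 3) + 3.
Then T(r+1) = T(r) + ((-3)^r(-4r + 9)) = ((-3)^r(r - 3) + 3) + ((-3)^r(-4r + 9)).
Simplifying, T(r+1) = -3(-3)^r·r + 6(-3)^r + 3 = (-3)^(r+1)((r+1) - 3) + 3,
which is the closed form with N = r+1.
Hence, by induction on N, the claim holds for every N ≥ 1.

T(N) = (-3)^N(N - 3) + 3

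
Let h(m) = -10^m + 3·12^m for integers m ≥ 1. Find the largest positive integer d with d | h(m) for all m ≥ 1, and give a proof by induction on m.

Computing the first values: h(1) = 26 and h(2) = 332; gcd(26, 332) = 2, so d ≤ 2.
We prove 2 | -10^m + 3·12^m for all m ≥ 1 by induction on m.
When m = 1: h(1) = 26 = 2·(13), so 2 | h(1).
Inductive step: suppose the statement holds for some p ≥ 1, i.e. 2 | h(p). Then
h(p+1) − 12·h(p) = (-10^(p+1) + 3·12^(p+1)) − 12·(-10^p + 3·12^p) = (-1)·10^p·(10 − 12) = (2)·10^p. Since 2 | h(p) by the inductive hypothesis, 2 | 12·h(p); and 2 | 2 since 2 = 2·1. Therefore 2 | h(p+1).
By the principle of mathematical induction, the result holds for all m ≥ 1.
Therefore the largest such d is 2.

d = 2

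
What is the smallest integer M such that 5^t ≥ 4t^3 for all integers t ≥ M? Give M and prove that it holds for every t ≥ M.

M = 3

At t = 2: 25 < 32, so the inequality fails and M ≥ 3. We prove 5^t ≥ 4t^3 for all t ≥ 3.
For the base case t = 3: 5^t = 125 and 4t^3 = 108, so 125 ≥ 108.
Suppose the result is true for t = m, so 5^m ≥ 4m^3.
Then 5^(m + 1) = 5·(5^m) ≥ 5·(4m^3).
Also, for m ≥ 3 we have 5·(4m^3) ≥ 4(m+1)^3, since 5 ≥ (1 + 1/m)^3 for all m ≥ 3.
Combining, 5^(m + 1) ≥ 4(m+1)^3.
Hence, by induction on t, the claim holds for every t ≥ 3.
Hence the smallest such M is 3.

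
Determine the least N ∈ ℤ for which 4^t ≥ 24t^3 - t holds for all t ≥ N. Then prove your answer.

N = 7

At t = 6: 4096 < 5178, so the inequality fails and N ≥ 7. We prove 4^t ≥ 24t^3 - t for all t ≥ 7.
When t = 7: 4^t = 16384 and 24t^3 - t = 8225, so 16384 ≥ 8225.
For the inductive step, assume it holds for an arbitrary m ≥ 7, so 4^m ≥ 24m^3 - m.
Then 4^(m + 1) = 4·(4^m) ≥ 4·(24m^3 - m).
Also, for m ≥ 7 we have 4·(24m^3 - m) ≥ 24(m+1)^3 - (m+1), since 4·(24m^3 - m) − (24(m+1)^3 - (m+1)) = 72m^3 - 72m^2 - 75m - 23, which is nonnegative for all m ≥ 7.
Combining, 4^(m + 1) ≥ 24(m+1)^3 - (m+1).
By the principle of mathematical induction, the result holds for all t ≥ 7.
Hence the smallest such N is 7.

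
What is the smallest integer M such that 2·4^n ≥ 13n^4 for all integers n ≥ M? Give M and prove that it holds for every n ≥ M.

At n = 6: 8192 < 16848, so the inequality fails and M ≥ 7. We prove 2·4^n ≥ 13n^4 for all n ≥ 7.
Base step (n = 7): 2·4^n = 32768 and 13n^4 = 31213, so 32768 ≥ 31213.
For the inductive step, assume it holds for an arbitrary j ≥ 7, so 2·4^j ≥ 13j^4.
Then 2·4^(j + 1) = 4·(2·4^j) ≥ 4·(13j^4).
Also, for j ≥ 7 we have 4·(13j^4) ≥ 13(j+1)^4, since 4 ≥ (1 + 1/j)^4 for all j ≥ 7.
Combining, 2·4^(j + 1) ≥ 13(j+1)^4.
By induction, the statement is established for all n ≥ 7.
Hence the smallest such M is 7.

M = 7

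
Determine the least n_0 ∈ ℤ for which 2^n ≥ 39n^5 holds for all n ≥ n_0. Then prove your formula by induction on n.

n_0 = 30

At n = 29: 536870912 < 799934811, so the inequality fails and n_0 ≥ 30. We prove 2^n ≥ 39n^5 for all n ≥ 30.
Base step (n = 30): 2^n = 1073741824 and 39n^5 = 947700000, so 1073741824 ≥ 947700000.
Inductive step: assume the claim holds for n = k, so 2^k ≥ 39k^5.
Then 2^(k + 1) = 2·(2^k) ≥ 2·(39k^5).
Also, for k ≥ 30 we have 2·(39k^5) ≥ 39(k+1)^5, since 2 ≥ (1 + 1/k)^5 for all k ≥ 30.
Combining, 2^(k + 1) ≥ 39(k+1)^5.
By induction, the statement is established for all n ≥ 30.
Hence the smallest such n_0 is 30.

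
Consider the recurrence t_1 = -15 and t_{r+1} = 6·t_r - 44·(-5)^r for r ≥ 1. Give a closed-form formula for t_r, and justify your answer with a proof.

t_r = 4(-5)^r + 5·6^(r - 1)

Computing the first terms: t_1 = -15, t_2 = 130, t_3 = -320. This suggests t_r = 4(-5)^r + 5·6^(r - 1).
Base step (r = 1): the formula gives -15 = -15 = t_1.
For the inductive step, assume it holds for an arbitrary i ≥ 1, so t_i = 4(-5)^i + 5·6^(i - 1).
Then t_{i+1} = 6·t_i - 44·(-5)^i = 6·(4(-5)^i + 5·6^(i - 1)) - 44·(-5)^i = 4(-5)^(i + 1) + 5·6^i = 4(-5)^(i+1) + 5·6^((i+1) - 1),
which is the claimed formula at r = i+1.
By induction, the statement is established for all r ≥ 1.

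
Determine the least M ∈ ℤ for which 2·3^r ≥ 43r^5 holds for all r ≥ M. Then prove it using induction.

M = 16

At r = 15: 28697814 < 32653125, so the inequality fails and M ≥ 16. We prove 2·3^r ≥ 43r^5 for all r ≥ 16.
For the base case r = 16: 2·3^r = 86093442 and 43r^5 = 45088768, so 86093442 ≥ 45088768.
For the inductive step, assume it holds for an arbitrary m ≥ 16, so 2·3^m ≥ 43m^5.
Then 2·3^(m + 1) = 3·(2·3^m) ≥ 3·(43m^5).
Also, for m ≥ 16 we have 3·(43m^5) ≥ 43(m+1)^5, since 3 ≥ (1 + 1/m)^5 for all m ≥ 16.
Combining, 2·3^(m + 1) ≥ 43(m+1)^5.
By the principle of mathematical induction, the result holds for all r ≥ 16.
Hence the smallest such M is 16.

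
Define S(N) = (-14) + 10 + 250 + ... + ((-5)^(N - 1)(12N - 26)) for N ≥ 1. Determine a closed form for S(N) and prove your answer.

We claim S(N) = 2(-5)^N(-N + 2) - 4 for all N ≥ 1.
For the base case N = 1: S(1) = -14, and the closed form gives -14. They agree.
For the inductive step, assume it holds for an arbitrary i ≥ 1, so S(i) = 2(-5)^i(-i + 2) - 4.
Then S(i+1) = S(i) + ((-5)^i(12i - 14)) = (2(-5)^i(-i + 2) - 4) + ((-5)^i(12i - 14)).
Simplifying, S(i+1) = 10(-5)^i·i - 10(-5)^i - 4 = 2(-5)^(i+1)(-(i+1) + 2) - 4,
which is the closed form with N = i+1.
By induction, the statement is established for all N ≥ 1.

S(N) = 2(-5)^N(-N + 2) - 4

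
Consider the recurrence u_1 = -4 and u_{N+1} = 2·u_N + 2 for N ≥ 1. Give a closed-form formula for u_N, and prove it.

u_N = -2^N - 2

Computing the first terms: u_1 = -4, u_2 = -6, u_3 = -10. This suggests u_N = -2^N - 2.
For the base case N = 1: the formula gives -4 = -4 = u_1.
Inductive step: assume the claim holds for N = m, so u_m = -2^m - 2.
Then u_{m+1} = 2·u_m + 2 = 2·(-2^m - 2) + 2 = -2^(m + 1) - 2,
which is the claimed formula at N = m+1.
By induction, the statement is established for all N ≥ 1.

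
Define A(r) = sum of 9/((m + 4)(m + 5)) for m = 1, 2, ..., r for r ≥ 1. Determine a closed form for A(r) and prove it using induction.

We claim A(r) = 9r/(5(r + 5)) for all r ≥ 1.
Base step (r = 1): A(1) = 3/10, and the closed form gives 3/10. They agree.
Inductive step: assume the claim holds for r = m, so A(m) = 9m/(5(m + 5)).
Then A(m+1) = A(m) + (9/((m + 5)(m + 6))) = (9m/(5(m + 5))) + (9/((m + 5)(m + 6))).
Simplifying, A(m+1) = 9(m + 1)/(5(m + 6)) = 9(m+1)/(5((m+1) + 5)),
which is the closed form with r = m+1.
By the principle of mathematical induction, the result holds for all r ≥ 1.

A(r) = 9r/(5(r + 5))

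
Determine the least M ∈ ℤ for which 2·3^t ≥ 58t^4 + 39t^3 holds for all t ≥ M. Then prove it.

M = 13

At t = 12: 1062882 < 1270080, so the inequality fails and M ≥ 13. We prove 2·3^t ≥ 58t^4 + 39t^3 for all t ≥ 13.
Base case (t = 13): 2·3^t = 3188646 and 58t^4 + 39t^3 = 1742221, so 3188646 ≥ 1742221.
For the inductive step, assume it holds for an arbitrary r ≥ 13, so 2·3^r ≥ 58r^4 + 39r^3.
Then 2·3^(r + 1) = 3·(2·3^r) ≥ 3·(58r^4 + 39r^3).
Also, for r ≥ 13 we have 3·(58r^4 + 39r^3) ≥ 58(r+1)^4 + 39(r+1)^3, since 3·(58r^4 + 39r^3) − (58(r+1)^4 + 39(r+1)^3) = 116r^4 - 154r^3 - 465r^2 - 349r - 97, which is nonnegative for all r ≥ 13.
Combining, 2·3^(r + 1) ≥ 58(r+1)^4 + 39(r+1)^3.
By induction, the statement is established for all t ≥ 13.
Hence the smallest such M is 13.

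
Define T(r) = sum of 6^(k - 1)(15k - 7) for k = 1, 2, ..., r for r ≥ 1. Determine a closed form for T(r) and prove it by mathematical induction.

T(r) = 6^r(3r - 2) + 2

We claim T(r) = 6^r(3r - 2) + 2 for all r ≥ 1.
For the base case r = 1: T(1) = 8, and the closed form gives 8. They agree.
Inductive step: assume the claim holds for r = k, so T(k) = 6^k(3k - 2) + 2.
Then T(k+1) = T(k) + (6^k(15k + 8)) = (6^k(3k - 2) + 2) + (6^k(15k + 8)).
Simplifying, T(k+1) = 18·6^k·k + 6·6^k + 2 = 6^(k+1)(3(k+1) - 2) + 2,
which is the closed form with r = k+1.
By the principle of mathematical induction, the result holds for all r ≥ 1.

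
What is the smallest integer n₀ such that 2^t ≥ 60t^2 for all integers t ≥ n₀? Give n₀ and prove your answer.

n₀ = 14

At t = 13: 8192 < 10140, so the inequality fails and n₀ ≥ 14. We prove 2^t ≥ 60t^2 for all t ≥ 14.
Base case (t = 14): 2^t = 16384 and 60t^2 = 11760, so 16384 ≥ 11760.
Inductive step: assume the claim holds for t = r, so 2^r ≥ 60r^2.
Then 2^(r + 1) = 2·(2^r) ≥ 2·(60r^2).
Also, for r ≥ 14 we have 2·(60r^2) ≥ 60(r+1)^2, since 2 ≥ (1 + 1/r)^2 for all r ≥ 14.
Combining, 2^(r + 1) ≥ 60(r+1)^2.
This completes the induction.
Hence the smallest such n₀ is 14.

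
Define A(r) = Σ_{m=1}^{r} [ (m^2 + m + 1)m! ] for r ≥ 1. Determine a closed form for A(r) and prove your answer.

We claim A(r) = (r + 1)(r + 1)! - 1 for all r ≥ 1.
When r = 1: A(1) = 3, and the closed form gives 3. They agree.
Inductive step: assume the claim holds for r = m, so A(m) = (m + 1)(m + 1)! - 1.
Then A(m+1) = A(m) + ((m^2 + 3m + 3)(m + 1)!) = ((m + 1)(m + 1)! - 1) + ((m^2 + 3m + 3)(m + 1)!).
Simplifying, A(m+1) = ((m+1) + 1)((m+1) + 1)! - 1,
which is the closed form with r = m+1.
By induction, the statement is established for all r ≥ 1.

A(r) = (r + 1)(r + 1)! - 1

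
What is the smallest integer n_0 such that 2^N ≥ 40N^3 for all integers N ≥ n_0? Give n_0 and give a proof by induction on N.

n_0 = 18

At N = 17: 131072 < 196520, so the inequality fails and n_0 ≥ 18. We prove 2^N ≥ 40N^3 for all N ≥ 18.
Base step (N = 18): 2^N = 262144 and 40N^3 = 233280, so 262144 ≥ 233280.
Inductive step: suppose the statement holds for some p ≥ 18, so 2^p ≥ 40p^3.
Then 2^(p + 1) = 2·(2^p) ≥ 2·(40p^3).
Also, for p ≥ 18 we have 2·(40p^3) ≥ 40(p+1)^3, since 2 ≥ (1 + 1/p)^3 for all p ≥ 18.
Combining, 2^(p + 1) ≥ 40(p+1)^3.
By the principle of mathematical induction, the result holds for all N ≥ 18.
Hence the smallest such n_0 is 18.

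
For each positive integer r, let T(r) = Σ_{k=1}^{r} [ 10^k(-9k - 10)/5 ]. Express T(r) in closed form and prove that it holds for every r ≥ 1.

We claim T(r) = -2·10^r(r + 1) + 2 for all r ≥ 1.
Base step (r = 1): T(1) = -38, and the closed form gives -38. They agree.
Inductive step: suppose the statement holds for some k ≥ 1, so T(k) = -2·10^k(k + 1) + 2.
Then T(k+1) = T(k) + (10^k(-18k - 38)) = (-2·10^k(k + 1) + 2) + (10^k(-18k - 38)).
Simplifying, T(k+1) = -20·10^k·k - 40·10^k + 2 = -2·10^(k+1)((k+1) + 1) + 2,
which is the closed form with r = k+1.
Hence, by induction on r, the claim holds for every r ≥ 1.

T(r) = -2·10^r(r + 1) + 2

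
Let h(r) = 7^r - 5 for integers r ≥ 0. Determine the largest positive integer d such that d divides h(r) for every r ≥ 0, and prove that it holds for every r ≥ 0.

d = 2

Computing the first values: h(0) = -4 and h(1) = 2; gcd(-4, 2) = 2, so d ≤ 2.
We prove 2 | 7^r - 5 for all r ≥ 0 by induction on r.
Base step (r = 0): h(0) = -4 = 2·(-2), so 2 | h(0).
Inductive step: assume the claim holds for r = k, i.e. 2 | h(k). Then
h(k+1) = 7^(k+1) - 5 = 7·(7^k - 5) + 30 = 7·h(k) + 30. The first term is divisible by 2 by the inductive hypothesis, and 30 is divisible by 2. Hence 2 | h(k+1).
By induction, the statement is established for all r ≥ 0.
Therefore the largest such d is 2.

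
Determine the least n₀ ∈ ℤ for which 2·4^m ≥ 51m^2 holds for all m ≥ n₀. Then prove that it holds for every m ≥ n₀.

n₀ = 5

At m = 4: 512 < 816, so the inequality fails and n₀ ≥ 5. We prove 2·4^m ≥ 51m^2 for all m ≥ 5.
Base step (m = 5): 2·4^m = 2048 and 51m^2 = 1275, so 2048 ≥ 1275.
Inductive step: suppose the statement holds for some i ≥ 5, so 2·4^i ≥ 51i^2.
Then 2·4^(i + 1) = 4·(2·4^i) ≥ 4·(51i^2).
Also, for i ≥ 5 we have 4·(51i^2) ≥ 51(i+1)^2, since 4 ≥ (1 + 1/i)^2 for all i ≥ 5.
Combining, 2·4^(i + 1) ≥ 51(i+1)^2.
By induction, the statement is established for all m ≥ 5.
Hence the smallest such n₀ is 5.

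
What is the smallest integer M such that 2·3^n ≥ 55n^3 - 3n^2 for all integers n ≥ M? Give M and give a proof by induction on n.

M = 10

At n = 9: 39366 < 39852, so the inequality fails and M ≥ 10. We prove 2·3^n ≥ 55n^3 - 3n^2 for all n ≥ 10.
When n = 10: 2·3^n = 118098 and 55n^3 - 3n^2 = 54700, so 118098 ≥ 54700.
Inductive step: suppose the statement holds for some m ≥ 10, so 2·3^m ≥ 55m^3 - 3m^2.
Then 2·3^(m + 1) = 3·(2·3^m) ≥ 3·(55m^3 - 3m^2).
Also, for m ≥ 10 we have 3·(55m^3 - 3m^2) ≥ 55(m+1)^3 - 3(m+1)^2, since 3·(55m^3 - 3m^2) − (55(m+1)^3 - 3(m+1)^2) = 110m^3 - 171m^2 - 159m - 52, which is nonnegative for all m ≥ 10.
Combining, 2·3^(m + 1) ≥ 55(m+1)^3 - 3(m+1)^2.
This completes the induction.
Hence the smallest such M is 10.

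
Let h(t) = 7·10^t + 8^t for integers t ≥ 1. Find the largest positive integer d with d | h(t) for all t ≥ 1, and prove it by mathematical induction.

Computing the first values: h(1) = 78 and h(2) = 764; gcd(78, 764) = 2, so d ≤ 2.
We prove 2 | 7·10^t + 8^t for all t ≥ 1 by induction on t.
Base case (t = 1): h(1) = 78 = 2·(39), so 2 | h(1).
Inductive step: assume the claim holds for t = i, i.e. 2 | h(i). Then
h(i+1) − 10·h(i) = (7·10^(i+1) + 8^(i+1)) − 10·(7·10^i + 8^i) = (1)·8^i·(8 − 10) = (-2)·8^i. Since 2 | h(i) by the inductive hypothesis, 2 | 10·h(i); and 2 | -2 since -2 = 2·-1. Therefore 2 | h(i+1).
By the principle of mathematical induction, the result holds for all t ≥ 1.
Therefore the largest such d is 2.

d = 2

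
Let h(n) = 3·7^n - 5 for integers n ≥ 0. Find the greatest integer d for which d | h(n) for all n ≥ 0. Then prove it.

Computing the first values: h(0) = -2 and h(1) = 16; gcd(-2, 16) = 2, so d ≤ 2.
We prove 2 | 3·7^n - 5 for all n ≥ 0 by induction on n.
For the base case n = 0: h(0) = -2 = 2·(-1), so 2 | h(0).
For the inductive step, assume it holds for an arbitrary r ≥ 0, i.e. 2 | h(r). Then
h(r+1) = 3·7^(r+1) - 5 = 7·(3·7^r - 5) + 30 = 7·h(r) + 30. The first term is divisible by 2 by the inductive hypothesis, and 30 is divisible by 2. Hence 2 | h(r+1).
By induction, the statement is established for all n ≥ 0.
Therefore the largest such d is 2.

d = 2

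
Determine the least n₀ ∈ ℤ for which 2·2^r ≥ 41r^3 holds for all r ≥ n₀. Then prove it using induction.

At r = 16: 131072 < 167936, so the inequality fails and n₀ ≥ 17. We prove 2·2^r ≥ 41r^3 for all r ≥ 17.
Base step (r = 17): 2·2^r = 262144 and 41r^3 = 201433, so 262144 ≥ 201433.
Suppose the result is true for r = k, so 2·2^k ≥ 41k^3.
Then 2·2^(k + 1) = 2·(2·2^k) ≥ 2·(41k^3).
Also, for k ≥ 17 we have 2·(41k^3) ≥ 41(k+1)^3, since 2 ≥ (1 + 1/k)^3 for all k ≥ 17.
Combining, 2·2^(k + 1) ≥ 41(k+1)^3.
Hence, by induction on r, the claim holds for every r ≥ 17.
Hence the smallest such n₀ is 17.

n₀ = 17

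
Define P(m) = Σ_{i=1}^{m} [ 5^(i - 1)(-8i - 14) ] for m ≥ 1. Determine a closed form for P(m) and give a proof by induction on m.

We claim P(m) = -5^m(2m + 3) + 3 for all m ≥ 1.
Base case (m = 1): P(1) = -22, and the closed form gives -22. They agree.
Suppose the result is true for m = i, so P(i) = -5^i(2i + 3) + 3.
Then P(i+1) = P(i) + (5^i(-8i - 22)) = (-5^i(2i + 3) + 3) + (5^i(-8i - 22)).
Simplifying, P(i+1) = -10·5^i·i - 25·5^i + 3 = -5^(i+1)(2(i+1) + 3) + 3,
which is the closed form with m = i+1.
This completes the induction.

P(m) = -5^m(2m + 3) + 3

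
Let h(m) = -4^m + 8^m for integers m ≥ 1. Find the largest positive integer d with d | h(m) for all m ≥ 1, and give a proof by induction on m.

Computing the first values: h(1) = 4 and h(2) = 48; gcd(4, 48) = 4, so d ≤ 4.
We prove 4 | -4^m + 8^m for all m ≥ 1 by induction on m.
For the base case m = 1: h(1) = 4 = 4·(1), so 4 | h(1).
Inductive step: suppose the statement holds for some k ≥ 1, i.e. 4 | h(k). Then
8^{k+1} − 4^{k+1} = 8·8^k − 4·4^k = 8·(8^k − 4^k) + (4)·4^k. The first term is divisible by 4 by the inductive hypothesis, and the second term (4)·4^k is divisible by 4 since 4 | 4. Hence 4 | h(k+1).
This completes the induction.
Therefore the largest such d is 4.

d = 4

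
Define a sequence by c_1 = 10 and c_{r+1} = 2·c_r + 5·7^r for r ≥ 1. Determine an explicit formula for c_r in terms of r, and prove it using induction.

c_r = 3·2^(r - 1) + 7^r

Computing the first terms: c_1 = 10, c_2 = 55, c_3 = 355. This suggests c_r = 3·2^(r - 1) + 7^r.
When r = 1: the formula gives 10 = 10 = c_1.
Inductive step: suppose the statement holds for some k ≥ 1, so c_k = 3·2^(k - 1) + 7^k.
Then c_{k+1} = 2·c_k + 5·7^k = 2·(3·2^(k - 1) + 7^k) + 5·7^k = 3·2^k + 7^(k + 1) = 3·2^((k+1) - 1) + 7^(k+1),
which is the claimed formula at r = k+1.
By induction, the statement is established for all r ≥ 1.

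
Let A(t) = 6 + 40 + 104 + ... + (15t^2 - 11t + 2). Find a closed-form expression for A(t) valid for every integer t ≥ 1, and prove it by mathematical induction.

We claim A(t) = t(5t^2 + 2t - 1) for all t ≥ 1.
Base step (t = 1): A(1) = 6, and the closed form gives 6. They agree.
For the inductive step, assume it holds for an arbitrary k ≥ 1, so A(k) = k(5k^2 + 2k - 1).
Then A(k+1) = A(k) + (15k^2 + 19k + 6) = (k(5k^2 + 2k - 1)) + (15k^2 + 19k + 6).
Simplifying, A(k+1) = (k + 1)(5k^2 + 12k + 6) = (k+1)(5(k+1)^2 + 2(k+1) - 1),
which is the closed form with t = k+1.
This completes the induction.

A(t) = t(5t^2 + 2t - 1)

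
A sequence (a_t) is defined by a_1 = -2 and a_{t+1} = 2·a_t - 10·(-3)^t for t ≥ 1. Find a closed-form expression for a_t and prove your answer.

Computing the first terms: a_1 = -2, a_2 = 26, a_3 = -38. This suggests a_t = 2(-3)^t + 2^(t + 1).
Base case (t = 1): the formula gives -2 = -2 = a_1.
Suppose the result is true for t = r, so a_r = 2(-3)^r + 2^(r + 1).
Then a_{r+1} = 2·a_r - 10·(-3)^r = 2·(2(-3)^r + 2^(r + 1)) - 10·(-3)^r = 2(-3)^(r + 1) + 2^(r + 2) = 2(-3)^(r+1) + 2^((r+1) + 1),
which is the claimed formula at t = r+1.
Hence, by induction on t, the claim holds for every t ≥ 1.

a_t = 2(-3)^t + 2^(t + 1)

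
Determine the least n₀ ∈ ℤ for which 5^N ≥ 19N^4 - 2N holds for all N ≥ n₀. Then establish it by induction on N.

At N = 6: 15625 < 24612, so the inequality fails and n₀ ≥ 7. We prove 5^N ≥ 19N^4 - 2N for all N ≥ 7.
Base step (N = 7): 5^N = 78125 and 19N^4 - 2N = 45605, so 78125 ≥ 45605.
Inductive step: assume the claim holds for N = j, so 5^j ≥ 19j^4 - 2j.
Then 5^(j + 1) = 5·(5^j) ≥ 5·(19j^4 - 2j).
Also, for j ≥ 7 we have 5·(19j^4 - 2j) ≥ 19(j+1)^4 - 2(j+1), since 5·(19j^4 - 2j) − (19(j+1)^4 - 2(j+1)) = 76j^4 - 76j^3 - 114j^2 - 84j - 17, which is nonnegative for all j ≥ 7.
Combining, 5^(j + 1) ≥ 19(j+1)^4 - 2(j+1).
This completes the induction.
Hence the smallest such n₀ is 7.

n₀ = 7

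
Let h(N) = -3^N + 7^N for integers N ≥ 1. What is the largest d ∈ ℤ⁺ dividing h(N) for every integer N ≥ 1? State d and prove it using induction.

Computing the first values: h(1) = 4 and h(2) = 40; gcd(4, 40) = 4, so d ≤ 4.
We prove 4 | -3^N + 7^N for all N ≥ 1 by induction on N.
When N = 1: h(1) = 4 = 4·(1), so 4 | h(1).
Inductive step: assume the claim holds for N = j, i.e. 4 | h(j). Then
7^{j+1} − 3^{j+1} = 7·7^j − 3·3^j = 7·(7^j − 3^j) + (4)·3^j. The first term is divisible by 4 by the inductive hypothesis, and the second term (4)·3^j is divisible by 4 since 4 | 4. Hence 4 | h(j+1).
Hence, by induction on N, the claim holds for every N ≥ 1.
Therefore the largest such d is 4.

d = 4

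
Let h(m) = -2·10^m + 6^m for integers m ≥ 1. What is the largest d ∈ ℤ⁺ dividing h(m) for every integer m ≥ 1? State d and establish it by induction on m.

d = 2

Computing the first values: h(1) = -14 and h(2) = -164; gcd(-14, -164) = 2, so d ≤ 2.
We prove 2 | -2·10^m + 6^m for all m ≥ 1 by induction on m.
When m = 1: h(1) = -14 = 2·(-7), so 2 | h(1).
Inductive step: assume the claim holds for m = j, i.e. 2 | h(j). Then
h(j+1) − 10·h(j) = (-2·10^(j+1) + 6^(j+1)) − 10·(-2·10^j + 6^j) = (1)·6^j·(6 − 10) = (-4)·6^j. Since 2 | h(j) by the inductive hypothesis, 2 | 10·h(j); and 2 | -4 since -4 = 2·-2. Therefore 2 | h(j+1).
By induction, the statement is established for all m ≥ 1.
Therefore the largest such d is 2.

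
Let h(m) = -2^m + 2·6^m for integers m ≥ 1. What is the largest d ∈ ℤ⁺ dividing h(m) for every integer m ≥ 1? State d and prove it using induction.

Computing the first values: h(1) = 10 and h(2) = 68; gcd(10, 68) = 2, so d ≤ 2.
We prove 2 | -2^m + 2·6^m for all m ≥ 1 by induction on m.
When m = 1: h(1) = 10 = 2·(5), so 2 | h(1).
Inductive step: suppose the statement holds for some r ≥ 1, i.e. 2 | h(r). Then
h(r+1) − 6·h(r) = (-2^(r+1) + 2·6^(r+1)) − 6·(-2^r + 2·6^r) = (-1)·2^r·(2 − 6) = (4)·2^r. Since 2 | h(r) by the inductive hypothesis, 2 | 6·h(r); and 2 | 4 since 4 = 2·2. Therefore 2 | h(r+1).
By the principle of mathematical induction, the result holds for all m ≥ 1.
Therefore the largest such d is 2.

d = 2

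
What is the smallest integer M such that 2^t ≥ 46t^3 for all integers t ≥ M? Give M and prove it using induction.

M = 19

At t = 18: 262144 < 268272, so the inequality fails and M ≥ 19. We prove 2^t ≥ 46t^3 for all t ≥ 19.
For the base case t = 19: 2^t = 524288 and 46t^3 = 315514, so 524288 ≥ 315514.
Inductive step: suppose the statement holds for some r ≥ 19, so 2^r ≥ 46r^3.
Then 2^(r + 1) = 2·(2^r) ≥ 2·(46r^3).
Also, for r ≥ 19 we have 2·(46r^3) ≥ 46(r+1)^3, since 2 ≥ (1 + 1/r)^3 for all r ≥ 19.
Combining, 2^(r + 1) ≥ 46(r+1)^3.
Hence, by induction on t, the claim holds for every t ≥ 19.
Hence the smallest such M is 19.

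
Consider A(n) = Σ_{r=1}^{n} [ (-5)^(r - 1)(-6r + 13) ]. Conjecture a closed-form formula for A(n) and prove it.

We claim A(n) = (-5)^n(n - 2) + 2 for all n ≥ 1.
Base case (n = 1): A(1) = 7, and the closed form gives 7. They agree.
For the inductive step, assume it holds for an arbitrary r ≥ 1, so A(r) = (-5)^r(r - 2) + 2.
Then A(r+1) = A(r) + ((-5)^r(-6r + 7)) = ((-5)^r(r - 2) + 2) + ((-5)^r(-6r + 7)).
Simplifying, A(r+1) = (-5)^(r + 1)r - (-5)^(r + 1) + 2 = (-5)^(r+1)((r+1) - 2) + 2,
which is the closed form with n = r+1.
Hence, by induction on n, the claim holds for every n ≥ 1.

A(n) = (-5)^n(n - 2) + 2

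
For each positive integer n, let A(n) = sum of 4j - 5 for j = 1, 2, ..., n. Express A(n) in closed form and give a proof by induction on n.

We claim A(n) = n(2n - 3) for all n ≥ 1.
For the base case n = 1: A(1) = -1, and the closed form gives -1. They agree.
Suppose the result is true for n = j, so A(j) = j(2j - 3).
Then A(j+1) = A(j) + (4j - 1) = (j(2j - 3)) + (4j - 1).
Simplifying, A(j+1) = (j + 1)(2j - 1) = (j+1)(2(j+1) - 3),
which is the closed form with n = j+1.
This completes the induction.

A(n) = n(2n - 3)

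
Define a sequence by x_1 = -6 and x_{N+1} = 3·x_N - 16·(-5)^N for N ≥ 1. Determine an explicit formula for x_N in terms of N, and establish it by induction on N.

x_N = 2(-5)^N + 4·3^(N - 1)

Computing the first terms: x_1 = -6, x_2 = 62, x_3 = -214. This suggests x_N = 2(-5)^N + 4·3^(N - 1).
When N = 1: the formula gives -6 = -6 = x_1.
Inductive step: suppose the statement holds for some m ≥ 1, so x_m = 2(-5)^m + 4·3^(m - 1).
Then x_{m+1} = 3·x_m - 16·(-5)^m = 3·(2(-5)^m + 4·3^(m - 1)) - 16·(-5)^m = 2(-5)^(m + 1) + 4·3^m = 2(-5)^(m+1) + 4·3^((m+1) - 1),
which is the claimed formula at N = m+1.
Hence, by induction on N, the claim holds for every N ≥ 1.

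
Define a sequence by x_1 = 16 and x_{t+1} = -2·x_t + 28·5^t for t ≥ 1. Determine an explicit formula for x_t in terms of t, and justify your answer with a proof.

x_t = -(-2)^(t + 1) + 4·5^t

Computing the first terms: x_1 = 16, x_2 = 108, x_3 = 484. This suggests x_t = -(-2)^(t + 1) + 4·5^t.
Base case (t = 1): the formula gives 16 = 16 = x_1.
Inductive step: suppose the statement holds for some i ≥ 1, so x_i = -(-2)^(i + 1) + 4·5^i.
Then x_{i+1} = -2·x_i + 28·5^i = -2·(-(-2)^(i + 1) + 4·5^i) + 28·5^i = -(-2)^(i + 2) + 4·5^(i + 1) = -(-2)^((i+1) + 1) + 4·5^(i+1),
which is the claimed formula at t = i+1.
Hence, by induction on t, the claim holds for every t ≥ 1.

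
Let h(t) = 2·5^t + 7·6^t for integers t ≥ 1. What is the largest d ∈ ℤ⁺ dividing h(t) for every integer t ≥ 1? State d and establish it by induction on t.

Computing the first values: h(1) = 52 and h(2) = 302; gcd(52, 302) = 2, so d ≤ 2.
We prove 2 | 2·5^t + 7·6^t for all t ≥ 1 by induction on t.
For the base case t = 1: h(1) = 52 = 2·(26), so 2 | h(1).
For the inductive step, assume it holds for an arbitrary j ≥ 1, i.e. 2 | h(j). Then
h(j+1) − 6·h(j) = (2·5^(j+1) + 7·6^(j+1)) − 6·(2·5^j + 7·6^j) = (2)·5^j·(5 − 6) = (-2)·5^j. Since 2 | h(j) by the inductive hypothesis, 2 | 6·h(j); and 2 | -2 since -2 = 2·-1. Therefore 2 | h(j+1).
By the principle of mathematical induction, the result holds for all t ≥ 1.
Therefore the largest such d is 2.

d = 2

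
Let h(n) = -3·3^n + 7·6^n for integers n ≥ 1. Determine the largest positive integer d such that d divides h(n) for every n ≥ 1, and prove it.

Computing the first values: h(1) = 33 and h(2) = 225; gcd(33, 225) = 3, so d ≤ 3.
We prove 3 | -3·3^n + 7·6^n for all n ≥ 1 by induction on n.
When n = 1: h(1) = 33 = 3·(11), so 3 | h(1).
Suppose the result is true for n = m, i.e. 3 | h(m). Then
h(m+1) − 6·h(m) = (-3·3^(m+1) + 7·6^(m+1)) − 6·(-3·3^m + 7·6^m) = (-3)·3^m·(3 − 6) = (9)·3^m. Since 3 | h(m) by the inductive hypothesis, 3 | 6·h(m); and 3 | 9 since 9 = 3·3. Therefore 3 | h(m+1).
By induction, the statement is established for all n ≥ 1.
Therefore the largest such d is 3.

d = 3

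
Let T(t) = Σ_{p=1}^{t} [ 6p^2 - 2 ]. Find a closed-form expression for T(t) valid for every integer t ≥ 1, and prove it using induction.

We claim T(t) = t(2t^2 + 3t - 1) for all t ≥ 1.
For the base case t = 1: T(1) = 4, and the closed form gives 4. They agree.
Suppose the result is true for t = p, so T(p) = p(2p^2 + 3p - 1).
Then T(p+1) = T(p) + (6(p + 1)^2 - 2) = (p(2p^2 + 3p - 1)) + (6(p + 1)^2 - 2).
Simplifying, T(p+1) = (p + 1)(2p^2 + 7p + 4) = (p+1)(2(p+1)^2 + 3(p+1) - 1),
which is the closed form with t = p+1.
This completes the induction.

T(t) = t(2t^2 + 3t - 1)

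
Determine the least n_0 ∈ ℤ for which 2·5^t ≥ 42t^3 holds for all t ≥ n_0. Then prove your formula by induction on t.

At t = 4: 1250 < 2688, so the inequality fails and n_0 ≥ 5. We prove 2·5^t ≥ 42t^3 for all t ≥ 5.
When t = 5: 2·5^t = 6250 and 42t^3 = 5250, so 6250 ≥ 5250.
Inductive step: suppose the statement holds for some i ≥ 5, so 2·5^i ≥ 42i^3.
Then 2·5^(i + 1) = 5·(2·5^i) ≥ 5·(42i^3).
Also, for i ≥ 5 we have 5·(42i^3) ≥ 42(i+1)^3, since 5 ≥ (1 + 1/i)^3 for all i ≥ 5.
Combining, 2·5^(i + 1) ≥ 42(i+1)^3.
By the principle of mathematical induction, the result holds for all t ≥ 5.
Hence the smallest such n_0 is 5.

n_0 = 5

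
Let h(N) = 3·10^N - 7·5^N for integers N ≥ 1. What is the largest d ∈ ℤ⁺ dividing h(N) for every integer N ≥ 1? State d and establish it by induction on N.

d = 5

Computing the first values: h(1) = -5 and h(2) = 125; gcd(-5, 125) = 5, so d ≤ 5.
We prove 5 | 3·10^N - 7·5^N for all N ≥ 1 by induction on N.
For the base case N = 1: h(1) = -5 = 5·(-1), so 5 | h(1).
Inductive step: assume the claim holds for N = m, i.e. 5 | h(m). Then
h(m+1) − 10·h(m) = (3·10^(m+1) - 7·5^(m+1)) − 10·(3·10^m - 7·5^m) = (-7)·5^m·(5 − 10) = (35)·5^m. Since 5 | h(m) by the inductive hypothesis, 5 | 10·h(m); and 5 | 35 since 35 = 5·7. Therefore 5 | h(m+1).
Hence, by induction on N, the claim holds for every N ≥ 1.
Therefore the largest such d is 5.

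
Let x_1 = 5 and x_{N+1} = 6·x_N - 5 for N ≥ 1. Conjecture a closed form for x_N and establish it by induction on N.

x_N = 4·6^(N - 1) + 1

Computing the first terms: x_1 = 5, x_2 = 25, x_3 = 145. This suggests x_N = 4·6^(N - 1) + 1.
When N = 1: the formula gives 5 = 5 = x_1.
Suppose the result is true for N = k, so x_k = 4·6^(k - 1) + 1.
Then x_{k+1} = 6·x_k - 5 = 6·(4·6^(k - 1) + 1) - 5 = 4·6^k + 1 = 4·6^((k+1) - 1) + 1,
which is the claimed formula at N = k+1.
Hence, by induction on N, the claim holds for every N ≥ 1.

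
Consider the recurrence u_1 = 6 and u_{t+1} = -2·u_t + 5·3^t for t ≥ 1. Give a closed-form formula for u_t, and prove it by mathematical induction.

Computing the first terms: u_1 = 6, u_2 = 3, u_3 = 39. This suggests u_t = 3(-2)^(t - 1) + 3^t.
For the base case t = 1: the formula gives 6 = 6 = u_1.
Suppose the result is true for t = p, so u_p = 3(-2)^(p - 1) + 3^p.
Then u_{p+1} = -2·u_p + 5·3^p = -2·(3(-2)^(p - 1) + 3^p) + 5·3^p = 3(-2)^p + 3^(p + 1) = 3(-2)^((p+1) - 1) + 3^(p+1),
which is the claimed formula at t = p+1.
By the principle of mathematical induction, the result holds for all t ≥ 1.

u_t = 3(-2)^(t - 1) + 3^t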